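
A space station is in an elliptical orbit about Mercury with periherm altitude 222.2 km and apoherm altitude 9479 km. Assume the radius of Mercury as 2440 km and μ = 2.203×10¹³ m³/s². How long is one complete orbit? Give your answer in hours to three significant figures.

T ≈ 7.32 hours

r_p = 2440 + 222.2 = 2662.2 km = 2.6622×10⁶ m.
r_a = 2440 + 9479 = 11919 km = 1.1919×10⁷ m.
Semi-major axis a = (r_p + r_a)/2 = (2662.2 + 11919)/2 = 7290.6 km = 7.291×10⁶ m.
By Kepler's third law T = 2π√(a³/μ) = 2π × 4.194×10³ = 2.635×10⁴ s.
= 7.320 hours.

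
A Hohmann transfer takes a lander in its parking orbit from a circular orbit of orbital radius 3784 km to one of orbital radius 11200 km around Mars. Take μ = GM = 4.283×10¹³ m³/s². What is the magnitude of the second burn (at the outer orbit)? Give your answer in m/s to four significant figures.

r₁ = 3784 km = 3.784×10⁶ m.
r₂ = 11200 km = 1.120×10⁷ m.
Transfer ellipse a_t = (r₁ + r₂)/2 = 7.492×10⁶ m.
At r₁: circular v_c1 = √(μ/r₁) = 3364 m/s; transfer-periapsis v_p = √[μ(2/r₁ − 1/a_t)] = 4113 m/s.
At r₂: circular v_c2 = √(μ/r₂) = 1956 m/s; transfer-apoapsis v_a = √[μ(2/r₂ − 1/a_t)] = 1390 m/s.
Δv₂ = v_c2 − v_a = 565.8 m/s.

Δv ≈ 565.8 m/s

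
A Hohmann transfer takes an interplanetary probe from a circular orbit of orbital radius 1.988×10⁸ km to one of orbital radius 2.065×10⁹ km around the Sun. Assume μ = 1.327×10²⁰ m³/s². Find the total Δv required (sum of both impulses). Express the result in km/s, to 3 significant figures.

Δv_total ≈ 13.7 km/s

r₁ = 1.988×10⁸ km = 1.988×10¹¹ m.
r₂ = 2.065×10⁹ km = 2.065×10¹² m.
Transfer ellipse a_t = (r₁ + r₂)/2 = 1.132×10¹² m.
At r₁: circular v_c1 = √(μ/r₁) = 25840 m/s; transfer-perihelion v_p = √[μ(2/r₁ − 1/a_t)] = 34900 m/s.
Δv₁ = v_p − v_c1 = 9060 m/s.
At r₂: circular v_c2 = √(μ/r₂) = 8016 m/s; transfer-aphelion v_a = √[μ(2/r₂ − 1/a_t)] = 3360 m/s.
Δv₂ = v_c2 − v_a = 4657 m/s.
Total Δv = Δv₁ + Δv₂ = 13720 m/s = 13.72 km/s.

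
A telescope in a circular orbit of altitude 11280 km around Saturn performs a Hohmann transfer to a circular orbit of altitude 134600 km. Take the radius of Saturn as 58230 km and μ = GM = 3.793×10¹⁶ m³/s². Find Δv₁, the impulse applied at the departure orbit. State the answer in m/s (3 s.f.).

r₁ = 58230 + 11280 = 69510 km = 6.9510×10⁷ m.
r₂ = 58230 + 134600 = 192830 km = 1.9283×10⁸ m.
Transfer ellipse a_t = (r₁ + r₂)/2 = 1.312×10⁸ m.
At r₁: circular v_c1 = √(μ/r₁) = 23360 m/s; transfer-perikrone v_p = √[μ(2/r₁ − 1/a_t)] = 28320 m/s.
Δv₁ = v_p − v_c1 = 4963 m/s.

Δv ≈ 4960 m/s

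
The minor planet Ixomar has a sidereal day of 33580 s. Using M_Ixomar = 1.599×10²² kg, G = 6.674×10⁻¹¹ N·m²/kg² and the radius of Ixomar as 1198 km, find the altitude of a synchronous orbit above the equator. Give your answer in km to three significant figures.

h_sync ≈ 1930 km

μ = GM = 6.674×10⁻¹¹ × 1.599×10²² = 1.067×10¹² m³/s².
A synchronous orbit has period T, so by Kepler's third law a = (μT²/4π²)^(1/3).
μT²/4π² = 1.067×10¹² × (3.358×10⁴)² / 39.48 = 3.048×10¹⁹ m³.
a = 3.124×10⁶ m = 3123.8 km.
Altitude h = a − R = 3123.8 − 1198 = 1925.8 km.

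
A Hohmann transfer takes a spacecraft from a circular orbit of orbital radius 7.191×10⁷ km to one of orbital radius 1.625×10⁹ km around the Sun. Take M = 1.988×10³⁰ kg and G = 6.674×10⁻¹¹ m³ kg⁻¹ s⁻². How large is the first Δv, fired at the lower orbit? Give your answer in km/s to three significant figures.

Δv ≈ 16.5 km/s

μ = GM = 6.674×10⁻¹¹ × 1.988×10³⁰ = 1.327×10²⁰ m³/s².
r₁ = 7.191×10⁷ km = 7.191×10¹⁰ m.
r₂ = 1.625×10⁹ km = 1.625×10¹² m.
Transfer ellipse a_t = (r₁ + r₂)/2 = 8.485×10¹¹ m.
At r₁: circular v_c1 = √(μ/r₁) = 42950 m/s; transfer-perihelion v_p = √[μ(2/r₁ − 1/a_t)] = 59450 m/s.
Δv₁ = v_p − v_c1 = 16490 m/s.
= 16.49 km/s.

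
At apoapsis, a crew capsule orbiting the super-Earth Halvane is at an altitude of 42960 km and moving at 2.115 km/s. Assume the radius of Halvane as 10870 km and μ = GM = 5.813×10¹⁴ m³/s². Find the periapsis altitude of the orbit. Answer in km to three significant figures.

r_a = 10870 + 42960 = 53830 km = 5.383×10⁷ m.
Specific energy ε = v²/2 − μ/r = -8.562×10⁶ J/kg, so a = −μ/(2ε) = 3.395×10⁷ m.
The apsides satisfy r_p + r_a = 2a, so the periapsis radius is 2a − r_a = 1.406×10⁷ m = 14061 km.
Periapsis altitude = 14061 − 10870 = 3191.4 km.

periapsis altitude ≈ 3190 km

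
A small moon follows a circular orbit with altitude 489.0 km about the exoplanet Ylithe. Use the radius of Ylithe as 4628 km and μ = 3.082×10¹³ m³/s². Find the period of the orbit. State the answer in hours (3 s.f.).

r = 4628 + 489.0 = 5117.0 km = 5.1170×10⁶ m.
Kepler's third law: T = 2π√(r³/μ) = 2π√((5.117×10⁶)³ / 3.082×10¹³).
r³/μ = 4.347×10⁶ s², so T = 2π × 2.085×10³ = 1.310×10⁴ s.
Converting: 1.310×10⁴ s ÷ 3600 = 3.639 hours.

T ≈ 3.64 hours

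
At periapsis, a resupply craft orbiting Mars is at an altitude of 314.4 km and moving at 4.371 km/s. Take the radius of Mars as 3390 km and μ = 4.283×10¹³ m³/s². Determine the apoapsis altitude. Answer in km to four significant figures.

r_p = 3390 + 314.4 = 3704.4 km = 3.704×10⁶ m.
Specific energy ε = v²/2 − μ/r = -2.009×10⁶ J/kg, so a = −μ/(2ε) = 1.066×10⁷ m.
The apsides satisfy r_p + r_a = 2a, so the apoapsis radius is 2a − r_p = 1.761×10⁷ m = 17614 km.
Apoapsis altitude = 17614 − 3390 = 14224 km.

apoapsis altitude ≈ 14220 km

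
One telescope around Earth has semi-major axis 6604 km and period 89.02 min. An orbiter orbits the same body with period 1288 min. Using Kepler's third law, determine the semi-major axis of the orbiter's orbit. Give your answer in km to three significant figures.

Kepler's third law: a³ ∝ T², so a₂ = a₁ (T₂/T₁)^(2/3).
T₂/T₁ = 14.47, (T₂/T₁)^(2/3) = 5.938.
a₂ = 6604 × 5.938 = 39210 km.

a₂ ≈ 39200 km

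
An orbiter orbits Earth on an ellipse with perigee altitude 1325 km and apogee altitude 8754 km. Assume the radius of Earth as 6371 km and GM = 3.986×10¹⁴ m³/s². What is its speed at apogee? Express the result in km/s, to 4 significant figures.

v ≈ 4.216 km/s

r_p = 6371 + 1325 = 7696.0 km = 7.6960×10⁶ m.
r_a = 6371 + 8754 = 15125 km = 1.5125×10⁷ m.
Semi-major axis a = (r_p + r_a)/2 = 11410 km = 1.141×10⁷ m.
Vis-viva: v² = μ(2/r − 1/a) = 3.986×10¹⁴ × (1.322×10⁻⁷ − 8.764×10⁻⁸) = 1.777×10⁷ m²/s².
v = 4216 m/s = 4.216 km/s.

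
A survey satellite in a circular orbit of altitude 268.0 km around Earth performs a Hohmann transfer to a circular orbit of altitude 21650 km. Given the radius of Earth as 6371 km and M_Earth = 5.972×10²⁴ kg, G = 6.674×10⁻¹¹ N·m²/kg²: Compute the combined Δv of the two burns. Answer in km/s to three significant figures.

Δv_total ≈ 3.54 km/s

μ = GM = 6.674×10⁻¹¹ × 5.972×10²⁴ = 3.986×10¹⁴ m³/s².
r₁ = 6371 + 268.0 = 6639.0 km = 6.6390×10⁶ m.
r₂ = 6371 + 21650 = 28021 km = 2.8021×10⁷ m.
Transfer ellipse a_t = (r₁ + r₂)/2 = 1.733×10⁷ m.
At r₁: circular v_c1 = √(μ/r₁) = 7748 m/s; transfer-perigee v_p = √[μ(2/r₁ − 1/a_t)] = 9852 m/s.
Δv₁ = v_p − v_c1 = 2104 m/s.
At r₂: circular v_c2 = √(μ/r₂) = 3771 m/s; transfer-apogee v_a = √[μ(2/r₂ − 1/a_t)] = 2334 m/s.
Δv₂ = v_c2 − v_a = 1437 m/s.
Total Δv = Δv₁ + Δv₂ = 3541 m/s = 3.541 km/s.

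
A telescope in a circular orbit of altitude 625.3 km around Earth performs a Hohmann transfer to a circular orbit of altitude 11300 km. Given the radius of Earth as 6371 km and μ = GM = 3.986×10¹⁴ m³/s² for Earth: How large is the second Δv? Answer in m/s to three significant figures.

r₁ = 6371 + 625.3 = 6996.3 km = 6.9963×10⁶ m.
r₂ = 6371 + 11300 = 17671 km = 1.7671×10⁷ m.
Transfer ellipse a_t = (r₁ + r₂)/2 = 1.233×10⁷ m.
At r₁: circular v_c1 = √(μ/r₁) = 7548 m/s; transfer-perigee v_p = √[μ(2/r₁ − 1/a_t)] = 9035 m/s.
At r₂: circular v_c2 = √(μ/r₂) = 4749 m/s; transfer-apogee v_a = √[μ(2/r₂ − 1/a_t)] = 3577 m/s.
Δv₂ = v_c2 − v_a = 1172 m/s.

Δv ≈ 1170 m/s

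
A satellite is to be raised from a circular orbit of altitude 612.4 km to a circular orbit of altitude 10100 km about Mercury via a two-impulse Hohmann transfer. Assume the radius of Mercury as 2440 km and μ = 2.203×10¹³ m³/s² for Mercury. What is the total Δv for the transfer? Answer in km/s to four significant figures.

Δv_total ≈ 1.217 km/s

r₁ = 2440 + 612.4 = 3052.4 km = 3.0524×10⁶ m.
r₂ = 2440 + 10100 = 12540 km = 1.2540×10⁷ m.
Transfer ellipse a_t = (r₁ + r₂)/2 = 7.796×10⁶ m.
At r₁: circular v_c1 = √(μ/r₁) = 2686 m/s; transfer-periherm v_p = √[μ(2/r₁ − 1/a_t)] = 3407 m/s.
Δv₁ = v_p − v_c1 = 720.7 m/s.
At r₂: circular v_c2 = √(μ/r₂) = 1325 m/s; transfer-apoherm v_a = √[μ(2/r₂ − 1/a_t)] = 829.3 m/s.
Δv₂ = v_c2 − v_a = 496.1 m/s.
Total Δv = Δv₁ + Δv₂ = 1217 m/s = 1.217 km/s.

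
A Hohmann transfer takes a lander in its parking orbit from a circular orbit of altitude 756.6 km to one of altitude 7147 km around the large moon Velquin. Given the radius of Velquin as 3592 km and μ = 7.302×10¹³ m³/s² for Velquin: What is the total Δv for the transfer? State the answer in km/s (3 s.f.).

r₁ = 3592 + 756.6 = 4348.6 km = 4.3486×10⁶ m.
r₂ = 3592 + 7147 = 10739 km = 1.0739×10⁷ m.
Transfer ellipse a_t = (r₁ + r₂)/2 = 7.544×10⁶ m.
At r₁: circular v_c1 = √(μ/r₁) = 4098 m/s; transfer-periapsis v_p = √[μ(2/r₁ − 1/a_t)] = 4889 m/s.
Δv₁ = v_p − v_c1 = 791.4 m/s.
At r₂: circular v_c2 = √(μ/r₂) = 2608 m/s; transfer-apoapsis v_a = √[μ(2/r₂ − 1/a_t)] = 1980 m/s.
Δv₂ = v_c2 − v_a = 627.8 m/s.
Total Δv = Δv₁ + Δv₂ = 1419 m/s = 1.419 km/s.

Δv_total ≈ 1.42 km/s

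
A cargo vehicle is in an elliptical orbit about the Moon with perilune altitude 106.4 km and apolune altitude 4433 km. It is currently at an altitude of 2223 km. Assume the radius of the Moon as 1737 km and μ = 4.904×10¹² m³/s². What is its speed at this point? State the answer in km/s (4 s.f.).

v ≈ 1.119 km/s

r_p = 1737 + 106.4 = 1843.4 km = 1.8434×10⁶ m.
r_a = 1737 + 4433 = 6170.0 km = 6.1700×10⁶ m.
r = 1737 + 2223 = 3960.0 km = 3.960×10⁶ m.
Semi-major axis a = (r_p + r_a)/2 = 4006.7 km = 4.007×10⁶ m.
Vis-viva: v² = μ(2/r − 1/a) = 4.904×10¹² × (5.051×10⁻⁷ − 2.496×10⁻⁷) = 1.253×10⁶ m²/s².
v = 1119 m/s = 1.119 km/s.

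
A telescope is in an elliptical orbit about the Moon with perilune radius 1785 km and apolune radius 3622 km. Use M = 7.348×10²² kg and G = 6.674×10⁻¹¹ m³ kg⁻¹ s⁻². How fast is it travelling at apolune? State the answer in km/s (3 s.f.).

v ≈ 0.945 km/s

μ = GM = 6.674×10⁻¹¹ × 7.348×10²² = 4.904×10¹² m³/s².
Semi-major axis a = (r_p + r_a)/2 = 2703.5 km = 2.704×10⁶ m.
Vis-viva: v² = μ(2/r − 1/a) = 4.904×10¹² × (5.522×10⁻⁷ − 3.699×10⁻⁷) = 8.940×10⁵ m²/s².
v = 945.5 m/s = 0.9455 km/s.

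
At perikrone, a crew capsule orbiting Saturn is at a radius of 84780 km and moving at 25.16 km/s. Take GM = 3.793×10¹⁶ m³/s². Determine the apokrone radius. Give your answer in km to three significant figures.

apokrone radius ≈ 2.05×10⁵ km

r_p = 8.478×10⁷ m.
Specific energy ε = v²/2 − μ/r = -1.309×10⁸ J/kg, so a = −μ/(2ε) = 1.449×10⁸ m.
The apsides satisfy r_p + r_a = 2a, so the apokrone radius is 2a − r_p = 2.050×10⁸ m = 2.0503×10⁵ km.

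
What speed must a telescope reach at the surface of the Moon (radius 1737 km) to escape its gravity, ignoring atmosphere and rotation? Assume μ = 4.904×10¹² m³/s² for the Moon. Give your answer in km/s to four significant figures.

v_esc ≈ 2.376 km/s

r = R = 1.737×10⁶ m.
Escape speed v_esc = √(2μ/r) = √(2 × 4.904×10¹² / 1.737×10⁶) = √(5.647×10⁶) = 2376 m/s.
= 2.376 km/s.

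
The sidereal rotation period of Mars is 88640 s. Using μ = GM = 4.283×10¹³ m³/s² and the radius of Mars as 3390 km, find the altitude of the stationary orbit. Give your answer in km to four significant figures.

A synchronous orbit has period T, so by Kepler's third law a = (μT²/4π²)^(1/3).
μT²/4π² = 4.283×10¹³ × (8.864×10⁴)² / 39.48 = 8.524×10²¹ m³.
a = 2.043×10⁷ m = 20428 km.
Altitude h = a − R = 20428 − 3390 = 17038 km.

h_sync ≈ 17040 km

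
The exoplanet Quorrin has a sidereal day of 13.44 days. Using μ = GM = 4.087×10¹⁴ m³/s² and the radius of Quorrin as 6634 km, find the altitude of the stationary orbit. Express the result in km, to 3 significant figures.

T = 13.44 days = 1.161×10⁶ s.
A synchronous orbit has period T, so by Kepler's third law a = (μT²/4π²)^(1/3).
μT²/4π² = 4.087×10¹⁴ × (1.161×10⁶)² / 39.48 = 1.396×10²⁵ m³.
a = 2.408×10⁸ m = 2.4078×10⁵ km.
Altitude h = a − R = 2.4078×10⁵ − 6634 = 2.3415×10⁵ km.

h_sync ≈ 2.34×10⁵ km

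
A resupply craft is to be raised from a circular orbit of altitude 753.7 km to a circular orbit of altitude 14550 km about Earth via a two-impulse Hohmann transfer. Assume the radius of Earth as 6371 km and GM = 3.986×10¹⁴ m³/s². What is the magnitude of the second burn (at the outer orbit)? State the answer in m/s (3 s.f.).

r₁ = 6371 + 753.7 = 7124.7 km = 7.1247×10⁶ m.
r₂ = 6371 + 14550 = 20921 km = 2.0921×10⁷ m.
Transfer ellipse a_t = (r₁ + r₂)/2 = 1.402×10⁷ m.
At r₁: circular v_c1 = √(μ/r₁) = 7480 m/s; transfer-perigee v_p = √[μ(2/r₁ − 1/a_t)] = 9136 m/s.
At r₂: circular v_c2 = √(μ/r₂) = 4365 m/s; transfer-apogee v_a = √[μ(2/r₂ − 1/a_t)] = 3111 m/s.
Δv₂ = v_c2 − v_a = 1254 m/s.

Δv ≈ 1250 m/s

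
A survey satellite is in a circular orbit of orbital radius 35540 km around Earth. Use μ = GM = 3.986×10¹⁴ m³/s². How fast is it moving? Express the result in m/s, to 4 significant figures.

r = 35540 km = 3.554×10⁷ m.
For a circular orbit v = √(μ/r) = √(3.986×10¹⁴ / 3.554×10⁷) = √(1.122×10⁷) = 3349 m/s.

v ≈ 3349 m/s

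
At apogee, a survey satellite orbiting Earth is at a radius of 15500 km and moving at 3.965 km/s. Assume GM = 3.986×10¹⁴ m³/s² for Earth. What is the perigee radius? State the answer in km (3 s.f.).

r_a = 1.550×10⁷ m.
Specific energy ε = v²/2 − μ/r = -1.786×10⁷ J/kg, so a = −μ/(2ε) = 1.116×10⁷ m.
The apsides satisfy r_p + r_a = 2a, so the perigee radius is 2a − r_a = 6.824×10⁶ m = 6823.6 km.

perigee radius ≈ 6820 km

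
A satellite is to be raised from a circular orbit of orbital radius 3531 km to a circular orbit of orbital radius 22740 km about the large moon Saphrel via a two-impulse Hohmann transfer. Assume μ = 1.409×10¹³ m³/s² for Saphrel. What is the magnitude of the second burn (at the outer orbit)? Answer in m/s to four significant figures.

r₁ = 3531 km = 3.531×10⁶ m.
r₂ = 22740 km = 2.274×10⁷ m.
Transfer ellipse a_t = (r₁ + r₂)/2 = 1.314×10⁷ m.
At r₁: circular v_c1 = √(μ/r₁) = 1998 m/s; transfer-periapsis v_p = √[μ(2/r₁ − 1/a_t)] = 2628 m/s.
At r₂: circular v_c2 = √(μ/r₂) = 787.2 m/s; transfer-apoapsis v_a = √[μ(2/r₂ − 1/a_t)] = 408.1 m/s.
Δv₂ = v_c2 − v_a = 379.0 m/s.

Δv ≈ 379.0 m/s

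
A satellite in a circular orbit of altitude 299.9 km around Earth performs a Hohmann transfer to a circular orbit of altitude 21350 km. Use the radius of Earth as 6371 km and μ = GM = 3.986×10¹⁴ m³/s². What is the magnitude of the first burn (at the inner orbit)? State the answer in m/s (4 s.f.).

r₁ = 6371 + 299.9 = 6670.9 km = 6.6709×10⁶ m.
r₂ = 6371 + 21350 = 27721 km = 2.7721×10⁷ m.
Transfer ellipse a_t = (r₁ + r₂)/2 = 1.720×10⁷ m.
At r₁: circular v_c1 = √(μ/r₁) = 7730 m/s; transfer-perigee v_p = √[μ(2/r₁ − 1/a_t)] = 9814 m/s.
Δv₁ = v_p − v_c1 = 2085 m/s.

Δv ≈ 2085 m/s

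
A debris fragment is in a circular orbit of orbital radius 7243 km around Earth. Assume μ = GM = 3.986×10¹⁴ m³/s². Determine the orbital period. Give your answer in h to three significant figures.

r = 7243 km = 7.243×10⁶ m.
Kepler's third law: T = 2π√(r³/μ) = 2π√((7.243×10⁶)³ / 3.986×10¹⁴).
r³/μ = 9.533×10⁵ s², so T = 2π × 9.764×10² = 6.135×10³ s.
Converting: 6.135×10³ s ÷ 3600 = 1.704 h.

T ≈ 1.70 h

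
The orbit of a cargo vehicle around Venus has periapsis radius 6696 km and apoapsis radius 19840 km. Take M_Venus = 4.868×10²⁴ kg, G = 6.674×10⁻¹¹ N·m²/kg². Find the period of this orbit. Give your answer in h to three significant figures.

μ = GM = 6.674×10⁻¹¹ × 4.868×10²⁴ = 3.249×10¹⁴ m³/s².
Semi-major axis a = (r_p + r_a)/2 = (6696.0 + 19840)/2 = 13268 km = 1.327×10⁷ m.
By Kepler's third law T = 2π√(a³/μ) = 2π × 2.681×10³ = 1.685×10⁴ s.
= 4.680 h.

T ≈ 4.68 h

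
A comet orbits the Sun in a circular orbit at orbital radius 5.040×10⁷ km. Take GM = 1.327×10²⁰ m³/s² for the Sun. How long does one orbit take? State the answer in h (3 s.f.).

r = 5.040×10⁷ km = 5.040×10¹⁰ m.
Kepler's third law: T = 2π√(r³/μ) = 2π√((5.040×10¹⁰)³ / 1.327×10²⁰).
r³/μ = 9.648×10¹¹ s², so T = 2π × 9.822×10⁵ = 6.171×10⁶ s.
Converting: 6.171×10⁶ s ÷ 3600 = 1714 h.

T ≈ 1710 h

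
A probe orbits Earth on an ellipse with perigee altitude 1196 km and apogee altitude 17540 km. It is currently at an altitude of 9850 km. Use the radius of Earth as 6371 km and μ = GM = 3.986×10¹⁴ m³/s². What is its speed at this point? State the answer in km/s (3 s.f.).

v ≈ 4.88 km/s

r_p = 6371 + 1196 = 7567.0 km = 7.5670×10⁶ m.
r_a = 6371 + 17540 = 23911 km = 2.3911×10⁷ m.
r = 6371 + 9850 = 16221 km = 1.622×10⁷ m.
Semi-major axis a = (r_p + r_a)/2 = 15739 km = 1.574×10⁷ m.
Vis-viva: v² = μ(2/r − 1/a) = 3.986×10¹⁴ × (1.233×10⁻⁷ − 6.354×10⁻⁸) = 2.382×10⁷ m²/s².
v = 4881 m/s = 4.881 km/s.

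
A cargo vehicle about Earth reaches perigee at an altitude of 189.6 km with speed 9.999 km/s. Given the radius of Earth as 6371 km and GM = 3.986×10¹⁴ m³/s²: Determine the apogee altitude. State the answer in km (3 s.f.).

apogee altitude ≈ 24100 km

r_p = 6371 + 189.6 = 6560.6 km = 6.561×10⁶ m.
Specific energy ε = v²/2 − μ/r = -1.077×10⁷ J/kg, so a = −μ/(2ε) = 1.851×10⁷ m.
The apsides satisfy r_p + r_a = 2a, so the apogee radius is 2a − r_p = 3.046×10⁷ m = 30461 km.
Apogee altitude = 30461 − 6371 = 24090 km.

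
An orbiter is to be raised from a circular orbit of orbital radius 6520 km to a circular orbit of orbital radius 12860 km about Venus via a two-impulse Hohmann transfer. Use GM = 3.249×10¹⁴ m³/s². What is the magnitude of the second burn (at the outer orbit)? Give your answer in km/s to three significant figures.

Δv ≈ 0.903 km/s

r₁ = 6520 km = 6.520×10⁶ m.
r₂ = 12860 km = 1.286×10⁷ m.
Transfer ellipse a_t = (r₁ + r₂)/2 = 9.690×10⁶ m.
At r₁: circular v_c1 = √(μ/r₁) = 7059 m/s; transfer-periapsis v_p = √[μ(2/r₁ − 1/a_t)] = 8132 m/s.
At r₂: circular v_c2 = √(μ/r₂) = 5026 m/s; transfer-apoapsis v_a = √[μ(2/r₂ − 1/a_t)] = 4123 m/s.
Δv₂ = v_c2 − v_a = 903.3 m/s.
= 0.9033 km/s.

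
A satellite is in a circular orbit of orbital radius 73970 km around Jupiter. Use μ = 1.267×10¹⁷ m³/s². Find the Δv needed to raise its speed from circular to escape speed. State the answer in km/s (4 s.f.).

Δv ≈ 17.14 km/s

r = 73970 km = 7.397×10⁷ m.
Circular speed v_c = √(μ/r) = 41390 m/s.
Escape speed v_esc = √(2μ/r) = √2 × v_c = 58530 m/s.
Δv = v_esc − v_c = 17140 m/s = 17.14 km/s.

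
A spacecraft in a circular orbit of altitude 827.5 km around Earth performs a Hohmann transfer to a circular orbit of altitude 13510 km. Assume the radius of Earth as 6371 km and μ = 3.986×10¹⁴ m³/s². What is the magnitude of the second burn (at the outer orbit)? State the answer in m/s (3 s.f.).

Δv ≈ 1210 m/s

r₁ = 6371 + 827.5 = 7198.5 km = 7.1985×10⁶ m.
r₂ = 6371 + 13510 = 19881 km = 1.9881×10⁷ m.
Transfer ellipse a_t = (r₁ + r₂)/2 = 1.354×10⁷ m.
At r₁: circular v_c1 = √(μ/r₁) = 7441 m/s; transfer-perigee v_p = √[μ(2/r₁ − 1/a_t)] = 9017 m/s.
At r₂: circular v_c2 = √(μ/r₂) = 4478 m/s; transfer-apogee v_a = √[μ(2/r₂ − 1/a_t)] = 3265 m/s.
Δv₂ = v_c2 − v_a = 1213 m/s.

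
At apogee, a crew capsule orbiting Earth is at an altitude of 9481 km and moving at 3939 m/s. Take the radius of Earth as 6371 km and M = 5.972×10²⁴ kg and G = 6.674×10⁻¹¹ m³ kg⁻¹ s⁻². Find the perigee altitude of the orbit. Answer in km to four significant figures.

perigee altitude ≈ 702.6 km

μ = GM = 6.674×10⁻¹¹ × 5.972×10²⁴ = 3.986×10¹⁴ m³/s².
r_a = 6371 + 9481 = 15852 km = 1.585×10⁷ m.
Specific energy ε = v²/2 − μ/r = -1.739×10⁷ J/kg, so a = −μ/(2ε) = 1.146×10⁷ m.
The apsides satisfy r_p + r_a = 2a, so the perigee radius is 2a − r_a = 7.074×10⁶ m = 7073.6 km.
Perigee altitude = 7073.6 − 6371 = 702.61 km.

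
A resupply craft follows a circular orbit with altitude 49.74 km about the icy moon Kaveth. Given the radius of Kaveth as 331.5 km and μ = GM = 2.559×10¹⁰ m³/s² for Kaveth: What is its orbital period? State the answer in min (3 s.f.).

r = 331.5 + 49.74 = 381.24 km = 3.8124×10⁵ m.
Kepler's third law: T = 2π√(r³/μ) = 2π√((3.812×10⁵)³ / 2.559×10¹⁰).
r³/μ = 2.165×10⁶ s², so T = 2π × 1.472×10³ = 9.246×10³ s.
Converting: 9.246×10³ s ÷ 60.00 = 154.1 min.

T ≈ 154 min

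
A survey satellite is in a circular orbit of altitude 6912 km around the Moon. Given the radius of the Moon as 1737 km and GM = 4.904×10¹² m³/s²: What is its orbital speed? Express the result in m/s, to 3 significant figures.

v ≈ 753 m/s

r = 1737 + 6912 = 8649.0 km = 8.6490×10⁶ m.
For a circular orbit v = √(μ/r) = √(4.904×10¹² / 8.649×10⁶) = √(5.670×10⁵) = 753.0 m/s.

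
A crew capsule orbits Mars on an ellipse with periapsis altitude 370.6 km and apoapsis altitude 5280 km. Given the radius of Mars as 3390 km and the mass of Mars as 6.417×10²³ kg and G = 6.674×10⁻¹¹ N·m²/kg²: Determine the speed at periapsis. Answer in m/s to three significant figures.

μ = GM = 6.674×10⁻¹¹ × 6.417×10²³ = 4.283×10¹³ m³/s².
r_p = 3390 + 370.6 = 3760.6 km = 3.7606×10⁶ m.
r_a = 3390 + 5280 = 8670.0 km = 8.6700×10⁶ m.
Semi-major axis a = (r_p + r_a)/2 = 6215.3 km = 6.215×10⁶ m.
Vis-viva: v² = μ(2/r − 1/a) = 4.283×10¹³ × (5.318×10⁻⁷ − 1.609×10⁻⁷) = 1.589×10⁷ m²/s².
v = 3986 m/s.

v ≈ 3990 m/s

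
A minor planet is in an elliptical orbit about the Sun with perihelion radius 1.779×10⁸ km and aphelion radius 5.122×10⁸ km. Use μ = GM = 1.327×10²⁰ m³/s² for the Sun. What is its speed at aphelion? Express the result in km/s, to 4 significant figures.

v ≈ 11.56 km/s

Semi-major axis a = (r_p + r_a)/2 = 3.4505×10⁸ km = 3.450×10¹¹ m.
Vis-viva: v² = μ(2/r − 1/a) = 1.327×10²⁰ × (3.905×10⁻¹² − 2.898×10⁻¹²) = 1.336×10⁸ m²/s².
v = 11560 m/s = 11.56 km/s.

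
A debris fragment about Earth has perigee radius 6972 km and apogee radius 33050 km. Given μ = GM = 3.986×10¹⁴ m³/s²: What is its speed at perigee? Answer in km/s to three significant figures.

v ≈ 9.72 km/s

Semi-major axis a = (r_p + r_a)/2 = 20011 km = 2.001×10⁷ m.
Vis-viva: v² = μ(2/r − 1/a) = 3.986×10¹⁴ × (2.869×10⁻⁷ − 4.997×10⁻⁸) = 9.442×10⁷ m²/s².
v = 9717 m/s = 9.717 km/s.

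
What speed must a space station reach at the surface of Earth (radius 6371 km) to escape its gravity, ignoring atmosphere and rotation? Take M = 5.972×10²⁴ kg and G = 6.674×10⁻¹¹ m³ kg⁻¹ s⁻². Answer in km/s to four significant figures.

v_esc ≈ 11.19 km/s

μ = GM = 6.674×10⁻¹¹ × 5.972×10²⁴ = 3.986×10¹⁴ m³/s².
r = R = 6.371×10⁶ m.
Escape speed v_esc = √(2μ/r) = √(2 × 3.986×10¹⁴ / 6.371×10⁶) = √(1.251×10⁸) = 11190 m/s.
= 11.19 km/s.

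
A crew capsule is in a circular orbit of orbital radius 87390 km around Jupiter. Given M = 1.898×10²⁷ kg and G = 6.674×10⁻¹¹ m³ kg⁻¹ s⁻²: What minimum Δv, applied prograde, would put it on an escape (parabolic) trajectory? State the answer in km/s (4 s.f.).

Δv ≈ 15.77 km/s

μ = GM = 6.674×10⁻¹¹ × 1.898×10²⁷ = 1.267×10¹⁷ m³/s².
r = 87390 km = 8.739×10⁷ m.
Circular speed v_c = √(μ/r) = 38070 m/s.
Escape speed v_esc = √(2μ/r) = √2 × v_c = 53840 m/s.
Δv = v_esc − v_c = 15770 m/s = 15.77 km/s.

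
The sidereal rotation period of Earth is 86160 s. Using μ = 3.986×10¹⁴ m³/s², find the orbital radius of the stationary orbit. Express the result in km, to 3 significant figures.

r_sync ≈ 42200 km

A synchronous orbit has period T, so by Kepler's third law a = (μT²/4π²)^(1/3).
μT²/4π² = 3.986×10¹⁴ × (8.616×10⁴)² / 39.48 = 7.495×10²² m³.
a = 4.216×10⁷ m = 42163 km.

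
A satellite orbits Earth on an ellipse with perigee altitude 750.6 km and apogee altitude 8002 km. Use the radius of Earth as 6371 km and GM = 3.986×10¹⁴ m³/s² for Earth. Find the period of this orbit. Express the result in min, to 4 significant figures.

T ≈ 184.8 min

r_p = 6371 + 750.6 = 7121.6 km = 7.1216×10⁶ m.
r_a = 6371 + 8002 = 14373 km = 1.4373×10⁷ m.
Semi-major axis a = (r_p + r_a)/2 = (7121.6 + 14373)/2 = 10747 km = 1.075×10⁷ m.
By Kepler's third law T = 2π√(a³/μ) = 2π × 1.765×10³ = 1.109×10⁴ s.
= 184.8 min.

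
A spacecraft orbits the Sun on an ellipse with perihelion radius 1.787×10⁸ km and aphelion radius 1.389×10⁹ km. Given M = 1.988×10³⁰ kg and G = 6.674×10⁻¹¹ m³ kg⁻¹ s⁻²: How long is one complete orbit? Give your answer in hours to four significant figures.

T ≈ 105200 hours

μ = GM = 6.674×10⁻¹¹ × 1.988×10³⁰ = 1.327×10²⁰ m³/s².
Semi-major axis a = (r_p + r_a)/2 = (1.7870×10⁸ + 1.3890×10⁹)/2 = 7.8385×10⁸ km = 7.838×10¹¹ m.
By Kepler's third law T = 2π√(a³/μ) = 2π × 6.025×10⁷ = 3.786×10⁸ s.
= 1.052×10⁵ hours.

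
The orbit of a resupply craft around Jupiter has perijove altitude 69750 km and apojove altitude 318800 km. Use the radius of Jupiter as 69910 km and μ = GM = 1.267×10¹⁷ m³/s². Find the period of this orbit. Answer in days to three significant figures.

T ≈ 0.877 days

r_p = 69910 + 69750 = 139660 km = 1.3966×10⁸ m.
r_a = 69910 + 318800 = 388710 km = 3.8871×10⁸ m.
Semi-major axis a = (r_p + r_a)/2 = (1.3966×10⁵ + 3.8871×10⁵)/2 = 2.6418×10⁵ km = 2.642×10⁸ m.
By Kepler's third law T = 2π√(a³/μ) = 2π × 1.206×10⁴ = 7.580×10⁴ s.
= 0.8773 days.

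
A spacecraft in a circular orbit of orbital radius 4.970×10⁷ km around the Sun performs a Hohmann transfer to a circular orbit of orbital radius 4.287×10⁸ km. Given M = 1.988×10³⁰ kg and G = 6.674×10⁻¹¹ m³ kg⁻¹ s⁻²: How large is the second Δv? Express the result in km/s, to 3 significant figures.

Δv ≈ 9.57 km/s

μ = GM = 6.674×10⁻¹¹ × 1.988×10³⁰ = 1.327×10²⁰ m³/s².
r₁ = 4.970×10⁷ km = 4.970×10¹⁰ m.
r₂ = 4.287×10⁸ km = 4.287×10¹¹ m.
Transfer ellipse a_t = (r₁ + r₂)/2 = 2.392×10¹¹ m.
At r₁: circular v_c1 = √(μ/r₁) = 51670 m/s; transfer-perihelion v_p = √[μ(2/r₁ − 1/a_t)] = 69170 m/s.
At r₂: circular v_c2 = √(μ/r₂) = 17590 m/s; transfer-aphelion v_a = √[μ(2/r₂ − 1/a_t)] = 8019 m/s.
Δv₂ = v_c2 − v_a = 9573 m/s.
= 9.573 km/s.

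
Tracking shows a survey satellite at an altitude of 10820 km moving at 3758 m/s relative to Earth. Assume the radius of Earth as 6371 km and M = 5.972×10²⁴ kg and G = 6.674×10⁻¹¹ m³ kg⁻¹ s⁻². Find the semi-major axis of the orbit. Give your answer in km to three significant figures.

a ≈ 12400 km

μ = GM = 6.674×10⁻¹¹ × 5.972×10²⁴ = 3.986×10¹⁴ m³/s².
r = 6371 + 10820 = 17191 km = 1.719×10⁷ m.
Vis-viva rearranged: 1/a = 2/r − v²/μ = 1.163×10⁻⁷ − 3.543×10⁻⁸ = 8.091×10⁻⁸ m⁻¹.
a = 1.236×10⁷ m = 12360 km.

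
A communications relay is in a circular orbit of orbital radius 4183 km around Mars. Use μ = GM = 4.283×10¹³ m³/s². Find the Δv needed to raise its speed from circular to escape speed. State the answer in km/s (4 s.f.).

r = 4183 km = 4.183×10⁶ m.
Circular speed v_c = √(μ/r) = 3200 m/s.
Escape speed v_esc = √(2μ/r) = √2 × v_c = 4525 m/s.
Δv = v_esc − v_c = 1325 m/s = 1.325 km/s.

Δv ≈ 1.325 km/s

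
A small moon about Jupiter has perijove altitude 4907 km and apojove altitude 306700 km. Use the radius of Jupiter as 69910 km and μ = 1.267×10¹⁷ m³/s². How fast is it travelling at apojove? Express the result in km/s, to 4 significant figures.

r_p = 69910 + 4907 = 74817 km = 7.4817×10⁷ m.
r_a = 69910 + 306700 = 376610 km = 3.7661×10⁸ m.
Semi-major axis a = (r_p + r_a)/2 = 2.2571×10⁵ km = 2.257×10⁸ m.
Vis-viva: v² = μ(2/r − 1/a) = 1.267×10¹⁷ × (5.311×10⁻⁹ − 4.430×10⁻⁹) = 1.115×10⁸ m²/s².
v = 10560 m/s = 10.56 km/s.

v ≈ 10.56 km/s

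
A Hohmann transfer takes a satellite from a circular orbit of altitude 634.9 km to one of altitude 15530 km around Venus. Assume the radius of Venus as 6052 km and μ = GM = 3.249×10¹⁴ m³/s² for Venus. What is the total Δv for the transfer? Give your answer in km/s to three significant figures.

Δv_total ≈ 2.85 km/s

r₁ = 6052 + 634.9 = 6686.9 km = 6.6869×10⁶ m.
r₂ = 6052 + 15530 = 21582 km = 2.1582×10⁷ m.
Transfer ellipse a_t = (r₁ + r₂)/2 = 1.413×10⁷ m.
At r₁: circular v_c1 = √(μ/r₁) = 6970 m/s; transfer-periapsis v_p = √[μ(2/r₁ − 1/a_t)] = 8613 m/s.
Δv₁ = v_p − v_c1 = 1643 m/s.
At r₂: circular v_c2 = √(μ/r₂) = 3880 m/s; transfer-apoapsis v_a = √[μ(2/r₂ − 1/a_t)] = 2669 m/s.
Δv₂ = v_c2 − v_a = 1211 m/s.
Total Δv = Δv₁ + Δv₂ = 2854 m/s = 2.854 km/s.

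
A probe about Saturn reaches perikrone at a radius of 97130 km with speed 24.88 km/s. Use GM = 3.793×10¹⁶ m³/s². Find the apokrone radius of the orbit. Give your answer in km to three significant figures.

r_p = 9.713×10⁷ m.
Specific energy ε = v²/2 − μ/r = -8.100×10⁷ J/kg, so a = −μ/(2ε) = 2.341×10⁸ m.
The apsides satisfy r_p + r_a = 2a, so the apokrone radius is 2a − r_p = 3.711×10⁸ m = 3.7114×10⁵ km.

apokrone radius ≈ 3.71×10⁵ km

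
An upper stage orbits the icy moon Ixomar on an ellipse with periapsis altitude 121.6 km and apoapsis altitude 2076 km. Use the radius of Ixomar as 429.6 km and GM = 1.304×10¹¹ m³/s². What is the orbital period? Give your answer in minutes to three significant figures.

r_p = 429.6 + 121.6 = 551.20 km = 5.5120×10⁵ m.
r_a = 429.6 + 2076 = 2505.6 km = 2.5056×10⁶ m.
Semi-major axis a = (r_p + r_a)/2 = (551.20 + 2505.6)/2 = 1528.4 km = 1.528×10⁶ m.
By Kepler's third law T = 2π√(a³/μ) = 2π × 5.233×10³ = 3.288×10⁴ s.
= 548.0 minutes.

T ≈ 548 minutes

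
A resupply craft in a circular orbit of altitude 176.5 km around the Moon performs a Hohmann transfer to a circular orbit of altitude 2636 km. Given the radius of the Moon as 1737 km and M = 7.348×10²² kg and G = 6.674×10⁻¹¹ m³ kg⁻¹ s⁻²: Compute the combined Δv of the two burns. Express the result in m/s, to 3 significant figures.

μ = GM = 6.674×10⁻¹¹ × 7.348×10²² = 4.904×10¹² m³/s².
r₁ = 1737 + 176.5 = 1913.5 km = 1.9135×10⁶ m.
r₂ = 1737 + 2636 = 4373.0 km = 4.3730×10⁶ m.
Transfer ellipse a_t = (r₁ + r₂)/2 = 3.143×10⁶ m.
At r₁: circular v_c1 = √(μ/r₁) = 1601 m/s; transfer-perilune v_p = √[μ(2/r₁ − 1/a_t)] = 1888 m/s.
Δv₁ = v_p − v_c1 = 287.4 m/s.
At r₂: circular v_c2 = √(μ/r₂) = 1059 m/s; transfer-apolune v_a = √[μ(2/r₂ − 1/a_t)] = 826.3 m/s.
Δv₂ = v_c2 − v_a = 232.7 m/s.
Total Δv = Δv₁ + Δv₂ = 520.1 m/s.

Δv_total ≈ 520 m/s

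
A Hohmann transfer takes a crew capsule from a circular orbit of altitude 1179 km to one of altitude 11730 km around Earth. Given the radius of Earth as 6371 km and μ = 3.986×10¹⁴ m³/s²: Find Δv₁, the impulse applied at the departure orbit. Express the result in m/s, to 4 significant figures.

r₁ = 6371 + 1179 = 7550.0 km = 7.5500×10⁶ m.
r₂ = 6371 + 11730 = 18101 km = 1.8101×10⁷ m.
Transfer ellipse a_t = (r₁ + r₂)/2 = 1.283×10⁷ m.
At r₁: circular v_c1 = √(μ/r₁) = 7266 m/s; transfer-perigee v_p = √[μ(2/r₁ − 1/a_t)] = 8632 m/s.
Δv₁ = v_p − v_c1 = 1366 m/s.

Δv ≈ 1366 m/s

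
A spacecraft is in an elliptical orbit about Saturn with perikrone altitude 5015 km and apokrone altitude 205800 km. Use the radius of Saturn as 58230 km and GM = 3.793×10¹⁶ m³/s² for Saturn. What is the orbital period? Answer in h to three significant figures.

r_p = 58230 + 5015 = 63245 km = 6.3245×10⁷ m.
r_a = 58230 + 205800 = 264030 km = 2.6403×10⁸ m.
Semi-major axis a = (r_p + r_a)/2 = (63245 + 2.6403×10⁵)/2 = 1.6364×10⁵ km = 1.636×10⁸ m.
By Kepler's third law T = 2π√(a³/μ) = 2π × 1.075×10⁴ = 6.753×10⁴ s.
= 18.76 h.

T ≈ 18.8 h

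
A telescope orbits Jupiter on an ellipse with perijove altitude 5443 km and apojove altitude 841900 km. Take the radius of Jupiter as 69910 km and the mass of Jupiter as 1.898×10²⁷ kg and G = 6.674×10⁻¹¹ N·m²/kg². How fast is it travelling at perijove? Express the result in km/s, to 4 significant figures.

μ = GM = 6.674×10⁻¹¹ × 1.898×10²⁷ = 1.267×10¹⁷ m³/s².
r_p = 69910 + 5443 = 75353 km = 7.5353×10⁷ m.
r_a = 69910 + 841900 = 911810 km = 9.1181×10⁸ m.
Semi-major axis a = (r_p + r_a)/2 = 4.9358×10⁵ km = 4.936×10⁸ m.
Vis-viva: v² = μ(2/r − 1/a) = 1.267×10¹⁷ × (2.654×10⁻⁸ − 2.026×10⁻⁹) = 3.105×10⁹ m²/s².
v = 55730 m/s = 55.73 km/s.

v ≈ 55.73 km/s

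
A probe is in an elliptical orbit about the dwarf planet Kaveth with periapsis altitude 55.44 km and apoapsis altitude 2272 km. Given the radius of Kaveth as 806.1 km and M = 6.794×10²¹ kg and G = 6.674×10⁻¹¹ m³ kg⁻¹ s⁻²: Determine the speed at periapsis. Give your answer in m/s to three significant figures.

v ≈ 907 m/s

μ = GM = 6.674×10⁻¹¹ × 6.794×10²¹ = 4.534×10¹¹ m³/s².
r_p = 806.1 + 55.44 = 861.54 km = 8.6154×10⁵ m.
r_a = 806.1 + 2272 = 3078.1 km = 3.0781×10⁶ m.
Semi-major axis a = (r_p + r_a)/2 = 1969.8 km = 1.970×10⁶ m.
Vis-viva: v² = μ(2/r − 1/a) = 4.534×10¹¹ × (2.321×10⁻⁶ − 5.077×10⁻⁷) = 8.224×10⁵ m²/s².
v = 906.9 m/s.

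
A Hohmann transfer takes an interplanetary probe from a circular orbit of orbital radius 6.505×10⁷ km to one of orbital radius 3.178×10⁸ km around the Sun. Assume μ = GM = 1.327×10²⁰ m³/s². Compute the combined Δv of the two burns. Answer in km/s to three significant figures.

r₁ = 6.505×10⁷ km = 6.505×10¹⁰ m.
r₂ = 3.178×10⁸ km = 3.178×10¹¹ m.
Transfer ellipse a_t = (r₁ + r₂)/2 = 1.914×10¹¹ m.
At r₁: circular v_c1 = √(μ/r₁) = 45170 m/s; transfer-perihelion v_p = √[μ(2/r₁ − 1/a_t)] = 58200 m/s.
Δv₁ = v_p − v_c1 = 13030 m/s.
At r₂: circular v_c2 = √(μ/r₂) = 20430 m/s; transfer-aphelion v_a = √[μ(2/r₂ − 1/a_t)] = 11910 m/s.
Δv₂ = v_c2 − v_a = 8522 m/s.
Total Δv = Δv₁ + Δv₂ = 21550 m/s = 21.55 km/s.

Δv_total ≈ 21.6 km/s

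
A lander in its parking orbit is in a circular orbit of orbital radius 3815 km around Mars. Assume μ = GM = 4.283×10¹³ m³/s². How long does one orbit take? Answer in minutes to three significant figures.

r = 3815 km = 3.815×10⁶ m.
Kepler's third law: T = 2π√(r³/μ) = 2π√((3.815×10⁶)³ / 4.283×10¹³).
r³/μ = 1.296×10⁶ s², so T = 2π × 1.139×10³ = 7.154×10³ s.
Converting: 7.154×10³ s ÷ 60.00 = 119.2 minutes.

T ≈ 119 minutes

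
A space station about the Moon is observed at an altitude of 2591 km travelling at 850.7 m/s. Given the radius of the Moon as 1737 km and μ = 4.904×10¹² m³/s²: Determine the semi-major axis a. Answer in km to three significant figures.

r = 1737 + 2591 = 4328.0 km = 4.328×10⁶ m.
Specific orbital energy ε = v²/2 − μ/r = (850.7)²/2 − 4.904×10¹²/4.328×10⁶ = -7.712×10⁵ J/kg.
Since ε = −μ/(2a), a = −μ/(2ε) = 3.179×10⁶ m = 3179.3 km.

a ≈ 3180 km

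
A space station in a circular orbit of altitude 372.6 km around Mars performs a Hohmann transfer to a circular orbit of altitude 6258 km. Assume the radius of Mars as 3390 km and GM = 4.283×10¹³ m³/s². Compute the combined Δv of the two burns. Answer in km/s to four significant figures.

r₁ = 3390 + 372.6 = 3762.6 km = 3.7626×10⁶ m.
r₂ = 3390 + 6258 = 9648.0 km = 9.6480×10⁶ m.
Transfer ellipse a_t = (r₁ + r₂)/2 = 6.705×10⁶ m.
At r₁: circular v_c1 = √(μ/r₁) = 3374 m/s; transfer-periapsis v_p = √[μ(2/r₁ − 1/a_t)] = 4047 m/s.
Δv₁ = v_p − v_c1 = 673.2 m/s.
At r₂: circular v_c2 = √(μ/r₂) = 2107 m/s; transfer-apoapsis v_a = √[μ(2/r₂ − 1/a_t)] = 1578 m/s.
Δv₂ = v_c2 − v_a = 528.7 m/s.
Total Δv = Δv₁ + Δv₂ = 1202 m/s = 1.202 km/s.

Δv_total ≈ 1.202 km/s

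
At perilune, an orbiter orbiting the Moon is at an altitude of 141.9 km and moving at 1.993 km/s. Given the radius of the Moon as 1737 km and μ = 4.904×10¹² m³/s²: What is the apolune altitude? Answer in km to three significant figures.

apolune altitude ≈ 4240 km

r_p = 1737 + 141.9 = 1878.9 km = 1.879×10⁶ m.
Specific energy ε = v²/2 − μ/r = -6.240×10⁵ J/kg, so a = −μ/(2ε) = 3.929×10⁶ m.
The apsides satisfy r_p + r_a = 2a, so the apolune radius is 2a − r_p = 5.980×10⁶ m = 5979.9 km.
Apolune altitude = 5979.9 − 1737 = 4242.9 km.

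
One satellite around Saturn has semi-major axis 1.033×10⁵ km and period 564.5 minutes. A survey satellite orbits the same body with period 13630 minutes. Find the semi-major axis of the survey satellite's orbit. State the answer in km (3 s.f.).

Kepler's third law: a³ ∝ T², so a₂ = a₁ (T₂/T₁)^(2/3).
T₂/T₁ = 24.15, (T₂/T₁)^(2/3) = 8.354.
a₂ = 1.033×10⁵ × 8.354 = 8.630×10⁵ km.

a₂ ≈ 8.63×10⁵ km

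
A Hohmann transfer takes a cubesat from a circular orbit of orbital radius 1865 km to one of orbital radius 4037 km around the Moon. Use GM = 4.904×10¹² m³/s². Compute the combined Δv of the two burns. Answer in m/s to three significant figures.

r₁ = 1865 km = 1.865×10⁶ m.
r₂ = 4037 km = 4.037×10⁶ m.
Transfer ellipse a_t = (r₁ + r₂)/2 = 2.951×10⁶ m.
At r₁: circular v_c1 = √(μ/r₁) = 1622 m/s; transfer-perilune v_p = √[μ(2/r₁ − 1/a_t)] = 1897 m/s.
Δv₁ = v_p − v_c1 = 275.1 m/s.
At r₂: circular v_c2 = √(μ/r₂) = 1102 m/s; transfer-apolune v_a = √[μ(2/r₂ − 1/a_t)] = 876.2 m/s.
Δv₂ = v_c2 − v_a = 226.0 m/s.
Total Δv = Δv₁ + Δv₂ = 501.0 m/s.

Δv_total ≈ 501 m/s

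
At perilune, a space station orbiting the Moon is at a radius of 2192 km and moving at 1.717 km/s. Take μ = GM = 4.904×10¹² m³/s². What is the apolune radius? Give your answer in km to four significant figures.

r_p = 2.192×10⁶ m.
Specific energy ε = v²/2 − μ/r = -7.632×10⁵ J/kg, so a = −μ/(2ε) = 3.213×10⁶ m.
The apsides satisfy r_p + r_a = 2a, so the apolune radius is 2a − r_p = 4.234×10⁶ m = 4233.7 km.

apolune radius ≈ 4234 km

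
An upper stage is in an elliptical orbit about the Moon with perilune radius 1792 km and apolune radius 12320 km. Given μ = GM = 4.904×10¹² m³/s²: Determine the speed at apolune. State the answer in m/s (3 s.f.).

Semi-major axis a = (r_p + r_a)/2 = 7056.0 km = 7.056×10⁶ m.
Vis-viva: v² = μ(2/r − 1/a) = 4.904×10¹² × (1.623×10⁻⁷ − 1.417×10⁻⁷) = 1.011×10⁵ m²/s².
v = 318.0 m/s.

v ≈ 318 m/s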